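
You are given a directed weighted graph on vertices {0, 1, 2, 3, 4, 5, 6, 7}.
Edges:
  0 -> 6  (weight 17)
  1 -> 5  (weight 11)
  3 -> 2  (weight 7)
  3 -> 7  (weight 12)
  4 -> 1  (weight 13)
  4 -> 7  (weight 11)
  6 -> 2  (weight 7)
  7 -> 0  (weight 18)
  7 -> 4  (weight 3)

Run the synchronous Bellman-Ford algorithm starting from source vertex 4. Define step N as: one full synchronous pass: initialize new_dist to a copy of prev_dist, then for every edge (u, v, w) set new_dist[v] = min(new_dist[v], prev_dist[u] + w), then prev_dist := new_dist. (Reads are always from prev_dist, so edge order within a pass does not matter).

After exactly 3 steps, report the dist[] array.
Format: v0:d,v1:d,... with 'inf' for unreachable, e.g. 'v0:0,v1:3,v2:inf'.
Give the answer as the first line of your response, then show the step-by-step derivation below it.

v0:29,v1:13,v2:inf,v3:inf,v4:0,v5:24,v6:46,v7:11

step 1: dist = v0:inf,v1:13,v2:inf,v3:inf,v4:0,v5:inf,v6:inf,v7:11
step 2: dist = v0:29,v1:13,v2:inf,v3:inf,v4:0,v5:24,v6:inf,v7:11
step 3: dist = v0:29,v1:13,v2:inf,v3:inf,v4:0,v5:24,v6:46,v7:11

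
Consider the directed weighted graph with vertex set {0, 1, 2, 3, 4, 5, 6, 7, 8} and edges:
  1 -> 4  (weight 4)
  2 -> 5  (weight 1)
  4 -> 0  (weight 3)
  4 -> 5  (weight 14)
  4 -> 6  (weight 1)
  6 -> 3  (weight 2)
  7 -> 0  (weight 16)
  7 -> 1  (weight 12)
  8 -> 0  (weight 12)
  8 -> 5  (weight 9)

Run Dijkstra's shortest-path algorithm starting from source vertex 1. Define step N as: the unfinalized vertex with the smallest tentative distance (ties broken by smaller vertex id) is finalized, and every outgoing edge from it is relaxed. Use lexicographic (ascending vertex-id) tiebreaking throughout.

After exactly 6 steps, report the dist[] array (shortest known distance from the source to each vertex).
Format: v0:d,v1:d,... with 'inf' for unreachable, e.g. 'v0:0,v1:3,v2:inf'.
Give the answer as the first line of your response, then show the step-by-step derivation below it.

v0:7,v1:0,v2:inf,v3:7,v4:4,v5:18,v6:5,v7:inf,v8:inf

step 1: dist = v0:inf,v1:0,v2:inf,v3:inf,v4:4,v5:inf,v6:inf,v7:inf,v8:inf
step 2: dist = v0:7,v1:0,v2:inf,v3:inf,v4:4,v5:18,v6:5,v7:inf,v8:inf
step 3: dist = v0:7,v1:0,v2:inf,v3:7,v4:4,v5:18,v6:5,v7:inf,v8:inf
step 4: dist = v0:7,v1:0,v2:inf,v3:7,v4:4,v5:18,v6:5,v7:inf,v8:inf
step 5: dist = v0:7,v1:0,v2:inf,v3:7,v4:4,v5:18,v6:5,v7:inf,v8:inf
step 6: dist = v0:7,v1:0,v2:inf,v3:7,v4:4,v5:18,v6:5,v7:inf,v8:inf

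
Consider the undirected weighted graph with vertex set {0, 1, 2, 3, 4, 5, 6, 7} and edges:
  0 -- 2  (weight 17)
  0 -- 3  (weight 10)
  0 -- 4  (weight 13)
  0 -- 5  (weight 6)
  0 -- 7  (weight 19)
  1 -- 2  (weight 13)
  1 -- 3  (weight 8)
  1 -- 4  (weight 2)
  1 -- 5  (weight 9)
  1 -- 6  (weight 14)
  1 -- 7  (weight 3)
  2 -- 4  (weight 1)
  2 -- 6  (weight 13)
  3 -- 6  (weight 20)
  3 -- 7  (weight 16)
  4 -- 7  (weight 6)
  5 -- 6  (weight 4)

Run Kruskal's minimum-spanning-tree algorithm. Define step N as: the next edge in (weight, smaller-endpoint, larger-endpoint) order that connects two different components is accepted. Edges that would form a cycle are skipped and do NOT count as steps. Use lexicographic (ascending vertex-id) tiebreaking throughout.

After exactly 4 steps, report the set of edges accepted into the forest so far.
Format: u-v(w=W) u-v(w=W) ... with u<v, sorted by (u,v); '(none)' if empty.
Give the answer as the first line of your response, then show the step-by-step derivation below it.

1-4(w=2) 1-7(w=3) 2-4(w=1) 5-6(w=4)

step 1: add edge 2-4 (w=1); MST = {2-4(w=1)}
step 2: add edge 1-4 (w=2); MST = {1-4(w=2) 2-4(w=1)}
step 3: add edge 1-7 (w=3); MST = {1-4(w=2) 1-7(w=3) 2-4(w=1)}
step 4: add edge 5-6 (w=4); MST = {1-4(w=2) 1-7(w=3) 2-4(w=1) 5-6(w=4)}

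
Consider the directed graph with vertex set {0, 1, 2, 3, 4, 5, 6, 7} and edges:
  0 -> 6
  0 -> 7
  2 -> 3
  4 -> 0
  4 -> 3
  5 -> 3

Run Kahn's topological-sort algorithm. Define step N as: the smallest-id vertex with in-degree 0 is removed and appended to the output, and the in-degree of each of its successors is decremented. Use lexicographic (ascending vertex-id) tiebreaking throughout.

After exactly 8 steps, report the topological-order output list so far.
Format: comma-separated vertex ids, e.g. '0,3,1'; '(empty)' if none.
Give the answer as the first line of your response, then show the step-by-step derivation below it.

1,2,4,0,5,3,6,7

step 1: output 1; order=[1]; indeg=(1,0,0,3,0,0,1,1)
step 2: output 2; order=[1,2]; indeg=(1,0,0,2,0,0,1,1)
step 3: output 4; order=[1,2,4]; indeg=(0,0,0,1,0,0,1,1)
step 4: output 0; order=[1,2,4,0]; indeg=(0,0,0,1,0,0,0,0)
step 5: output 5; order=[1,2,4,0,5]; indeg=(0,0,0,0,0,0,0,0)
step 6: output 3; order=[1,2,4,0,5,3]; indeg=(0,0,0,0,0,0,0,0)
step 7: output 6; order=[1,2,4,0,5,3,6]; indeg=(0,0,0,0,0,0,0,0)
step 8: output 7; order=[1,2,4,0,5,3,6,7]; indeg=(0,0,0,0,0,0,0,0)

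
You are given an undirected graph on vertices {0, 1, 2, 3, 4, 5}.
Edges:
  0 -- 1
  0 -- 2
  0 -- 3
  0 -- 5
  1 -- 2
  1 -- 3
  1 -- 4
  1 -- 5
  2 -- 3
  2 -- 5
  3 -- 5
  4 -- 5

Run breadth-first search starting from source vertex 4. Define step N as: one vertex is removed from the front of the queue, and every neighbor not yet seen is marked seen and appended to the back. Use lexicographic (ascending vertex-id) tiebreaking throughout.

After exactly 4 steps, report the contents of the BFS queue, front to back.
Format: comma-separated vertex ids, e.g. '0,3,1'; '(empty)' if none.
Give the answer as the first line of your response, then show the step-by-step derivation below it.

2,3

step 1: dequeue 4; queue=[1,5]; order=4
step 2: dequeue 1; queue=[5,0,2,3]; order=4,1
step 3: dequeue 5; queue=[0,2,3]; order=4,1,5
step 4: dequeue 0; queue=[2,3]; order=4,1,5,0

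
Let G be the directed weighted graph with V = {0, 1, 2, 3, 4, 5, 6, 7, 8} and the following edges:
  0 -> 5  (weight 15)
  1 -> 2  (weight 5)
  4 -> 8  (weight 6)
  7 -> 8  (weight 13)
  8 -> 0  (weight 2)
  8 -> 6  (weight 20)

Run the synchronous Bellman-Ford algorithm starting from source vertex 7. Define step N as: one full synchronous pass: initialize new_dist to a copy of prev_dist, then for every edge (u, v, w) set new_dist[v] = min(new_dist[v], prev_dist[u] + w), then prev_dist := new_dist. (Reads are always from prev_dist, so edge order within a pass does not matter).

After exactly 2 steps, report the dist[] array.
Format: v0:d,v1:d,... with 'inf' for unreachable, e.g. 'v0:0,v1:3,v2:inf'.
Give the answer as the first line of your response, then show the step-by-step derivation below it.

v0:15,v1:inf,v2:inf,v3:inf,v4:inf,v5:inf,v6:33,v7:0,v8:13

step 1: dist = v0:inf,v1:inf,v2:inf,v3:inf,v4:inf,v5:inf,v6:inf,v7:0,v8:13
step 2: dist = v0:15,v1:inf,v2:inf,v3:inf,v4:inf,v5:inf,v6:33,v7:0,v8:13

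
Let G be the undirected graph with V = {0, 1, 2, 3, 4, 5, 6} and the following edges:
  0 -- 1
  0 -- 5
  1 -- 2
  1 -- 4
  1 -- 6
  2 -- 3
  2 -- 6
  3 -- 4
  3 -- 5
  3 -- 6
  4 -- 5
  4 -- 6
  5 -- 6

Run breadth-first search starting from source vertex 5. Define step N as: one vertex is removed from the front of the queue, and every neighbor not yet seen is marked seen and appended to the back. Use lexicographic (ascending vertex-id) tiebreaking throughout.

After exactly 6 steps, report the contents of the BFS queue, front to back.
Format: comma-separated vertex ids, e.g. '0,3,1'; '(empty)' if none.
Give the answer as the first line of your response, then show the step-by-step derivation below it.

2

step 1: dequeue 5; queue=[0,3,4,6]; order=5
step 2: dequeue 0; queue=[3,4,6,1]; order=5,0
step 3: dequeue 3; queue=[4,6,1,2]; order=5,0,3
step 4: dequeue 4; queue=[6,1,2]; order=5,0,3,4
step 5: dequeue 6; queue=[1,2]; order=5,0,3,4,6
step 6: dequeue 1; queue=[2]; order=5,0,3,4,6,1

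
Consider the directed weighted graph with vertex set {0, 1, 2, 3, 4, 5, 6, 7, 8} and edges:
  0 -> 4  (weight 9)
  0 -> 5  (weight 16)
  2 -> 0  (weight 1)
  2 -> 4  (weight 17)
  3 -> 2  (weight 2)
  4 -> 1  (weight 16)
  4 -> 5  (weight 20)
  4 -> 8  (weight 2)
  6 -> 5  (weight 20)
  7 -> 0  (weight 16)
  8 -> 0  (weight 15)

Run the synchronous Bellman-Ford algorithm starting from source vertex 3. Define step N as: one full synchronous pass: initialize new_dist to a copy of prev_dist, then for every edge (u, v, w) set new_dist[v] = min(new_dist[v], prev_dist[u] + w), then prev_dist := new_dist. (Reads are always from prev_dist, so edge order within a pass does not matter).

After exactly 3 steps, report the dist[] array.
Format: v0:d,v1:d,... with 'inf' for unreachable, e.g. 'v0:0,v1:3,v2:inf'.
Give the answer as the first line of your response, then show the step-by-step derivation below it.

v0:3,v1:35,v2:2,v3:0,v4:12,v5:19,v6:inf,v7:inf,v8:21

step 1: dist = v0:inf,v1:inf,v2:2,v3:0,v4:inf,v5:inf,v6:inf,v7:inf,v8:inf
step 2: dist = v0:3,v1:inf,v2:2,v3:0,v4:19,v5:inf,v6:inf,v7:inf,v8:inf
step 3: dist = v0:3,v1:35,v2:2,v3:0,v4:12,v5:19,v6:inf,v7:inf,v8:21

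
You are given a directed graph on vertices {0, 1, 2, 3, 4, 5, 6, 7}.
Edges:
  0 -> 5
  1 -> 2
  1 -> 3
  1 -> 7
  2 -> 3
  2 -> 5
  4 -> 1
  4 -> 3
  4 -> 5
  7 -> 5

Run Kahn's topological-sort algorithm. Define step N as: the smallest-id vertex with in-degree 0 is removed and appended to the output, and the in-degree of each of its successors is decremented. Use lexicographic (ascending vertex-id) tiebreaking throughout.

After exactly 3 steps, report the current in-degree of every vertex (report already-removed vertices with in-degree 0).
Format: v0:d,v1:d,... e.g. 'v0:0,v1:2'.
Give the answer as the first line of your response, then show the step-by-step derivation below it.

v0:0,v1:0,v2:0,v3:1,v4:0,v5:2,v6:0,v7:0

step 1: output 0; order=[0]; indeg=(0,1,1,3,0,3,0,1)
step 2: output 4; order=[0,4]; indeg=(0,0,1,2,0,2,0,1)
step 3: output 1; order=[0,4,1]; indeg=(0,0,0,1,0,2,0,0)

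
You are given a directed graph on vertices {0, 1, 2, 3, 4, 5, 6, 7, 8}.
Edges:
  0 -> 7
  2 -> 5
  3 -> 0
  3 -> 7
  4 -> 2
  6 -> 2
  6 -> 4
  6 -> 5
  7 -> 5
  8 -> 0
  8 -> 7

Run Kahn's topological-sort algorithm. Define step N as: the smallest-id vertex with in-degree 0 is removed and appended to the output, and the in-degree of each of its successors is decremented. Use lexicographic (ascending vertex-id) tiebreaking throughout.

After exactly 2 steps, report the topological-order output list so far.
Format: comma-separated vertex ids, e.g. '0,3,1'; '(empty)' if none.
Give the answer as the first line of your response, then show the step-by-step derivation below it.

1,3

step 1: output 1; order=[1]; indeg=(2,0,2,0,1,3,0,3,0)
step 2: output 3; order=[1,3]; indeg=(1,0,2,0,1,3,0,2,0)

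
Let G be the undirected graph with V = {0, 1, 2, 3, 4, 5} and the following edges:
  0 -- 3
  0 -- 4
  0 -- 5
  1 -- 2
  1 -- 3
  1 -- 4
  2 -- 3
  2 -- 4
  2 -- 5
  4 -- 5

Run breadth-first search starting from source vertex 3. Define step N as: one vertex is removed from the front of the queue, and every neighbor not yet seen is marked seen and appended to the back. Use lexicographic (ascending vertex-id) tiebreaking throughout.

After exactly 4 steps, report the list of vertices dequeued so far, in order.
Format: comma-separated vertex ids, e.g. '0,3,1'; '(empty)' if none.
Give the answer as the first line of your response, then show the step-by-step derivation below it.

3,0,1,2

step 1: dequeue 3; queue=[0,1,2]; order=3
step 2: dequeue 0; queue=[1,2,4,5]; order=3,0
step 3: dequeue 1; queue=[2,4,5]; order=3,0,1
step 4: dequeue 2; queue=[4,5]; order=3,0,1,2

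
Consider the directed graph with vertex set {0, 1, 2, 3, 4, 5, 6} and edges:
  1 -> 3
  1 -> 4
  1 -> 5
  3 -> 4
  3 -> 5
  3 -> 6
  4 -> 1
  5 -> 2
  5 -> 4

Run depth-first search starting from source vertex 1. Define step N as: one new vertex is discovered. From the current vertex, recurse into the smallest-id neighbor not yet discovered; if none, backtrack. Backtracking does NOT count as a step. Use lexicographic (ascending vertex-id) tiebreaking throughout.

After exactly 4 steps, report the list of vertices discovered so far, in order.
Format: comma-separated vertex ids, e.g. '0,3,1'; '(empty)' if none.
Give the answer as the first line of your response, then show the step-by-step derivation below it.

1,3,4,5

step 1: discover 1; path=1; order=1
step 2: discover 3; path=1>3; order=1,3
step 3: discover 4; path=1>3>4; order=1,3,4
step 4: discover 5; path=1>3>5; order=1,3,4,5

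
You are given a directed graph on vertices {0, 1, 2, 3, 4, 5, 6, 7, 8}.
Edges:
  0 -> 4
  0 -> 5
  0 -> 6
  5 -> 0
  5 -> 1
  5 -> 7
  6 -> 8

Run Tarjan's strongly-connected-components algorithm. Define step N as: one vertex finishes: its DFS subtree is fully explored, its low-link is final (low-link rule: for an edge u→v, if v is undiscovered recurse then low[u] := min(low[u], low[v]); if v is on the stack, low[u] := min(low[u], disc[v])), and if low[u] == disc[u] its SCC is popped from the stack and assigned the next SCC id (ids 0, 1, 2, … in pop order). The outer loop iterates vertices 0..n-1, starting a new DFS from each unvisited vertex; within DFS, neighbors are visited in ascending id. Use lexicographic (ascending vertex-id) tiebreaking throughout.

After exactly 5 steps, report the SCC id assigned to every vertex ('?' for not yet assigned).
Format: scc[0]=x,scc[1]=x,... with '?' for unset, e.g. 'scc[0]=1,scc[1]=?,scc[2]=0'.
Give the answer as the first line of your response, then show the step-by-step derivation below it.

scc[0]=?,scc[1]=1,scc[2]=?,scc[3]=?,scc[4]=0,scc[5]=?,scc[6]=?,scc[7]=2,scc[8]=3

step 1: low=(low[0]=0,low[1]=?,low[2]=?,low[3]=?,low[4]=1,low[5]=?,low[6]=?,low[7]=?,low[8]=?); scc=(scc[0]=?,scc[1]=?,scc[2]=?,scc[3]=?,scc[4]=0,scc[5]=?,scc[6]=?,scc[7]=?,scc[8]=?)
step 2: low=(low[0]=0,low[1]=3,low[2]=?,low[3]=?,low[4]=1,low[5]=0,low[6]=?,low[7]=?,low[8]=?); scc=(scc[0]=?,scc[1]=1,scc[2]=?,scc[3]=?,scc[4]=0,scc[5]=?,scc[6]=?,scc[7]=?,scc[8]=?)
step 3: low=(low[0]=0,low[1]=3,low[2]=?,low[3]=?,low[4]=1,low[5]=0,low[6]=?,low[7]=4,low[8]=?); scc=(scc[0]=?,scc[1]=1,scc[2]=?,scc[3]=?,scc[4]=0,scc[5]=?,scc[6]=?,scc[7]=2,scc[8]=?)
step 4: low=(low[0]=0,low[1]=3,low[2]=?,low[3]=?,low[4]=1,low[5]=0,low[6]=?,low[7]=4,low[8]=?); scc=(scc[0]=?,scc[1]=1,scc[2]=?,scc[3]=?,scc[4]=0,scc[5]=?,scc[6]=?,scc[7]=2,scc[8]=?)
step 5: low=(low[0]=0,low[1]=3,low[2]=?,low[3]=?,low[4]=1,low[5]=0,low[6]=5,low[7]=4,low[8]=6); scc=(scc[0]=?,scc[1]=1,scc[2]=?,scc[3]=?,scc[4]=0,scc[5]=?,scc[6]=?,scc[7]=2,scc[8]=3)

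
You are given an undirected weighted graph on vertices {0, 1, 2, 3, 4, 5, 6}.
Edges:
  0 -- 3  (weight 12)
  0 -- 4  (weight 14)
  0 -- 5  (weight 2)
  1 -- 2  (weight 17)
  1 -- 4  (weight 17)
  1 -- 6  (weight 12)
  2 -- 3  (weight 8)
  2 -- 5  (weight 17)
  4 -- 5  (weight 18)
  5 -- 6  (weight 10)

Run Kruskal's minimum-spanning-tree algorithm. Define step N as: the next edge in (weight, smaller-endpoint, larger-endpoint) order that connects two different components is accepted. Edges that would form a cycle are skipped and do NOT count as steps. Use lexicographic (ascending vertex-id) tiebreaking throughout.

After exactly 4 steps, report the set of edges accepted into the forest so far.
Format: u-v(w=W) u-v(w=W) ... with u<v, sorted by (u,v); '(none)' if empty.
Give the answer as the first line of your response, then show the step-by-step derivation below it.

0-3(w=12) 0-5(w=2) 2-3(w=8) 5-6(w=10)

step 1: add edge 0-5 (w=2); MST = {0-5(w=2)}
step 2: add edge 2-3 (w=8); MST = {0-5(w=2) 2-3(w=8)}
step 3: add edge 5-6 (w=10); MST = {0-5(w=2) 2-3(w=8) 5-6(w=10)}
step 4: add edge 0-3 (w=12); MST = {0-3(w=12) 0-5(w=2) 2-3(w=8) 5-6(w=10)}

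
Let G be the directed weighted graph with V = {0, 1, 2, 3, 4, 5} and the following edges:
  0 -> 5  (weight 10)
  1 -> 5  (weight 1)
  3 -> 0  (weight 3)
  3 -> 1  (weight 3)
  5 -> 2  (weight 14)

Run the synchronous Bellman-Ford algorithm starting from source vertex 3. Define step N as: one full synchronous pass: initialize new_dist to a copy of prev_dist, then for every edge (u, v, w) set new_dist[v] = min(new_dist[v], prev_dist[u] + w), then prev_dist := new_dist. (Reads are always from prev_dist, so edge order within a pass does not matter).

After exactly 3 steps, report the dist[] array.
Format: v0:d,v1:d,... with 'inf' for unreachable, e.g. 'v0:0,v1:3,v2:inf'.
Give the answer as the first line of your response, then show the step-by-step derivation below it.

v0:3,v1:3,v2:18,v3:0,v4:inf,v5:4

step 1: dist = v0:3,v1:3,v2:inf,v3:0,v4:inf,v5:inf
step 2: dist = v0:3,v1:3,v2:inf,v3:0,v4:inf,v5:4
step 3: dist = v0:3,v1:3,v2:18,v3:0,v4:inf,v5:4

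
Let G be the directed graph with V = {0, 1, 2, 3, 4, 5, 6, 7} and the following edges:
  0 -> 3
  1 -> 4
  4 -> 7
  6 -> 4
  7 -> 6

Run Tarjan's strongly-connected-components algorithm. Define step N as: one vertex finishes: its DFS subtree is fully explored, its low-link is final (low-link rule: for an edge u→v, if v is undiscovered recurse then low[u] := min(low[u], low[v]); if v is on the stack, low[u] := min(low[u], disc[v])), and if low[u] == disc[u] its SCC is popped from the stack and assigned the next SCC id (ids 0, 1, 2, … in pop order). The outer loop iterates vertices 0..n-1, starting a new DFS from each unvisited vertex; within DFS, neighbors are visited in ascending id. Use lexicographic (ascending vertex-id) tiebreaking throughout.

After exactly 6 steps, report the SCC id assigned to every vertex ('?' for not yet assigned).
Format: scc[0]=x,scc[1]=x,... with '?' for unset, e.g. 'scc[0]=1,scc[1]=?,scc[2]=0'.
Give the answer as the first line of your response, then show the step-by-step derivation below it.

scc[0]=1,scc[1]=3,scc[2]=?,scc[3]=0,scc[4]=2,scc[5]=?,scc[6]=2,scc[7]=2

step 1: low=(low[0]=0,low[1]=?,low[2]=?,low[3]=1,low[4]=?,low[5]=?,low[6]=?,low[7]=?); scc=(scc[0]=?,scc[1]=?,scc[2]=?,scc[3]=0,scc[4]=?,scc[5]=?,scc[6]=?,scc[7]=?)
step 2: low=(low[0]=0,low[1]=?,low[2]=?,low[3]=1,low[4]=?,low[5]=?,low[6]=?,low[7]=?); scc=(scc[0]=1,scc[1]=?,scc[2]=?,scc[3]=0,scc[4]=?,scc[5]=?,scc[6]=?,scc[7]=?)
step 3: low=(low[0]=0,low[1]=2,low[2]=?,low[3]=1,low[4]=3,low[5]=?,low[6]=3,low[7]=4); scc=(scc[0]=1,scc[1]=?,scc[2]=?,scc[3]=0,scc[4]=?,scc[5]=?,scc[6]=?,scc[7]=?)
step 4: low=(low[0]=0,low[1]=2,low[2]=?,low[3]=1,low[4]=3,low[5]=?,low[6]=3,low[7]=3); scc=(scc[0]=1,scc[1]=?,scc[2]=?,scc[3]=0,scc[4]=?,scc[5]=?,scc[6]=?,scc[7]=?)
step 5: low=(low[0]=0,low[1]=2,low[2]=?,low[3]=1,low[4]=3,low[5]=?,low[6]=3,low[7]=3); scc=(scc[0]=1,scc[1]=?,scc[2]=?,scc[3]=0,scc[4]=2,scc[5]=?,scc[6]=2,scc[7]=2)
step 6: low=(low[0]=0,low[1]=2,low[2]=?,low[3]=1,low[4]=3,low[5]=?,low[6]=3,low[7]=3); scc=(scc[0]=1,scc[1]=3,scc[2]=?,scc[3]=0,scc[4]=2,scc[5]=?,scc[6]=2,scc[7]=2)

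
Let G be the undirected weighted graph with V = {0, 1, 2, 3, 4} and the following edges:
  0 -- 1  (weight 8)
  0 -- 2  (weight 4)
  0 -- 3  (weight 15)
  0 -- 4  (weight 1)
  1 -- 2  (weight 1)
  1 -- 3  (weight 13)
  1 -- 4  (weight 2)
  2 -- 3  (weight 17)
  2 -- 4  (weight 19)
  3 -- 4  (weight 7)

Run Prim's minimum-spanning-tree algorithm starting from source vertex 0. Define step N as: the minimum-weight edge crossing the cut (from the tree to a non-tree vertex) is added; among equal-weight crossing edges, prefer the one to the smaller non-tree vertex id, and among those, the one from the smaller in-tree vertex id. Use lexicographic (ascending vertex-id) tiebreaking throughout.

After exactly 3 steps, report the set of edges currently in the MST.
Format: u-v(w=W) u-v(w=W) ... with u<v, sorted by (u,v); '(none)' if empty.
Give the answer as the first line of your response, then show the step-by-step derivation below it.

0-4(w=1) 1-2(w=1) 1-4(w=2)

step 1: add edge 0-4 (w=1); MST = {0-4(w=1)}
step 2: add edge 1-4 (w=2); MST = {0-4(w=1) 1-4(w=2)}
step 3: add edge 1-2 (w=1); MST = {0-4(w=1) 1-2(w=1) 1-4(w=2)}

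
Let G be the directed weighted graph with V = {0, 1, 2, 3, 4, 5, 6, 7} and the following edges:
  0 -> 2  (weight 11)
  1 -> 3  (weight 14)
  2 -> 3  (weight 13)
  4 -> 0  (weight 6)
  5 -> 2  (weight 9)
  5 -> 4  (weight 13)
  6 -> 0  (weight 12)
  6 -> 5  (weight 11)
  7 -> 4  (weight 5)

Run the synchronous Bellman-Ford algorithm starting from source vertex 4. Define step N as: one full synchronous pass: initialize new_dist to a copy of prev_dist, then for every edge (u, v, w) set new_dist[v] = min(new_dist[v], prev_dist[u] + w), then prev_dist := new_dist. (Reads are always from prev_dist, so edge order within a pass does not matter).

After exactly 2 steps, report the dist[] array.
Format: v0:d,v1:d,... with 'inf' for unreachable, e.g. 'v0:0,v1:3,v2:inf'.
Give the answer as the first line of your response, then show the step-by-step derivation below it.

v0:6,v1:inf,v2:17,v3:inf,v4:0,v5:inf,v6:inf,v7:inf

step 1: dist = v0:6,v1:inf,v2:inf,v3:inf,v4:0,v5:inf,v6:inf,v7:inf
step 2: dist = v0:6,v1:inf,v2:17,v3:inf,v4:0,v5:inf,v6:inf,v7:inf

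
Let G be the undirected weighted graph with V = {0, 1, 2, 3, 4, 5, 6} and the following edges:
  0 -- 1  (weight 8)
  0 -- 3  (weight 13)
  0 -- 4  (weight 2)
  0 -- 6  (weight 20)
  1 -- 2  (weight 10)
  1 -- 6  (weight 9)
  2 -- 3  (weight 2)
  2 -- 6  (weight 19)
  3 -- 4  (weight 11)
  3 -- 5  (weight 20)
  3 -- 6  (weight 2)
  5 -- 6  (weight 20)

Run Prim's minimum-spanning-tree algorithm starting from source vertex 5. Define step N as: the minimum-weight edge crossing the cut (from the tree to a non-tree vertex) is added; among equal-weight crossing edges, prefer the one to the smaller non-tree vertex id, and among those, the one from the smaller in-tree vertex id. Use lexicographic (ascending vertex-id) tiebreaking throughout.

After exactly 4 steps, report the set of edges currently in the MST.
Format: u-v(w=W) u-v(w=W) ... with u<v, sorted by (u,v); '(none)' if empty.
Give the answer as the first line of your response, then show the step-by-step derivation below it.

1-6(w=9) 2-3(w=2) 3-5(w=20) 3-6(w=2)

step 1: add edge 3-5 (w=20); MST = {3-5(w=20)}
step 2: add edge 2-3 (w=2); MST = {2-3(w=2) 3-5(w=20)}
step 3: add edge 3-6 (w=2); MST = {2-3(w=2) 3-5(w=20) 3-6(w=2)}
step 4: add edge 1-6 (w=9); MST = {1-6(w=9) 2-3(w=2) 3-5(w=20) 3-6(w=2)}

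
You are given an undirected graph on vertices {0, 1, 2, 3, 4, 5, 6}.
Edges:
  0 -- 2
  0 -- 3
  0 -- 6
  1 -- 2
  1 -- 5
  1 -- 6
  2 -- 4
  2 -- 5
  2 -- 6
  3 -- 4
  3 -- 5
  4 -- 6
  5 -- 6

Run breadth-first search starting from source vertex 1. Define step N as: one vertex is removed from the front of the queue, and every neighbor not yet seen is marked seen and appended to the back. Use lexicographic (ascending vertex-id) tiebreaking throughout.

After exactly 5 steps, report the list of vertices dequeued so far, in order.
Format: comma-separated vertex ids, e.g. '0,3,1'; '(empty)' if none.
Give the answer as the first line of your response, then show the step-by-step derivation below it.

1,2,5,6,0

step 1: dequeue 1; queue=[2,5,6]; order=1
step 2: dequeue 2; queue=[5,6,0,4]; order=1,2
step 3: dequeue 5; queue=[6,0,4,3]; order=1,2,5
step 4: dequeue 6; queue=[0,4,3]; order=1,2,5,6
step 5: dequeue 0; queue=[4,3]; order=1,2,5,6,0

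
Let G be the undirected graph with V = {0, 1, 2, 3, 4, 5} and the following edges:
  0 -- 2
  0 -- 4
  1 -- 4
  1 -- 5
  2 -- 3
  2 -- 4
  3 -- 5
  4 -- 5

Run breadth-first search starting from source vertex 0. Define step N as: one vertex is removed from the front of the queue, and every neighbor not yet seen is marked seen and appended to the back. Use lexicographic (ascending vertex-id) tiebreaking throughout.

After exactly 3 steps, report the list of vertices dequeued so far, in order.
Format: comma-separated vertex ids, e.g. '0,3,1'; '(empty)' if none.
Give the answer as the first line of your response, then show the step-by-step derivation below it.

0,2,4

step 1: dequeue 0; queue=[2,4]; order=0
step 2: dequeue 2; queue=[4,3]; order=0,2
step 3: dequeue 4; queue=[3,1,5]; order=0,2,4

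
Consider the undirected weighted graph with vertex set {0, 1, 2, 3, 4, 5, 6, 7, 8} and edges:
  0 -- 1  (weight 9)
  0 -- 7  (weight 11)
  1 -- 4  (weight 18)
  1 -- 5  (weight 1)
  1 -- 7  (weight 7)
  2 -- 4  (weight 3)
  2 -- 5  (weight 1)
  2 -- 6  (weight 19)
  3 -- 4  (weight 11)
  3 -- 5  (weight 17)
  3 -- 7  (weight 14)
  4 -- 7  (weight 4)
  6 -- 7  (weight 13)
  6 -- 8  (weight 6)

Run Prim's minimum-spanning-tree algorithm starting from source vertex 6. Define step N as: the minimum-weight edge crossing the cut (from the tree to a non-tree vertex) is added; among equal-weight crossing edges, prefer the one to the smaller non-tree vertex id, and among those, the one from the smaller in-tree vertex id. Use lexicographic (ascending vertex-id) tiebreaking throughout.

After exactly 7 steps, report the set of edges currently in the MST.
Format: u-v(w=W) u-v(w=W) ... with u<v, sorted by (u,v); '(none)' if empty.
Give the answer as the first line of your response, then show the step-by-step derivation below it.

0-1(w=9) 1-5(w=1) 2-4(w=3) 2-5(w=1) 4-7(w=4) 6-7(w=13) 6-8(w=6)

step 1: add edge 6-8 (w=6); MST = {6-8(w=6)}
step 2: add edge 6-7 (w=13); MST = {6-7(w=13) 6-8(w=6)}
step 3: add edge 4-7 (w=4); MST = {4-7(w=4) 6-7(w=13) 6-8(w=6)}
step 4: add edge 2-4 (w=3); MST = {2-4(w=3) 4-7(w=4) 6-7(w=13) 6-8(w=6)}
step 5: add edge 2-5 (w=1); MST = {2-4(w=3) 2-5(w=1) 4-7(w=4) 6-7(w=13) 6-8(w=6)}
step 6: add edge 1-5 (w=1); MST = {1-5(w=1) 2-4(w=3) 2-5(w=1) 4-7(w=4) 6-7(w=13) 6-8(w=6)}
step 7: add edge 0-1 (w=9); MST = {0-1(w=9) 1-5(w=1) 2-4(w=3) 2-5(w=1) 4-7(w=4) 6-7(w=13) 6-8(w=6)}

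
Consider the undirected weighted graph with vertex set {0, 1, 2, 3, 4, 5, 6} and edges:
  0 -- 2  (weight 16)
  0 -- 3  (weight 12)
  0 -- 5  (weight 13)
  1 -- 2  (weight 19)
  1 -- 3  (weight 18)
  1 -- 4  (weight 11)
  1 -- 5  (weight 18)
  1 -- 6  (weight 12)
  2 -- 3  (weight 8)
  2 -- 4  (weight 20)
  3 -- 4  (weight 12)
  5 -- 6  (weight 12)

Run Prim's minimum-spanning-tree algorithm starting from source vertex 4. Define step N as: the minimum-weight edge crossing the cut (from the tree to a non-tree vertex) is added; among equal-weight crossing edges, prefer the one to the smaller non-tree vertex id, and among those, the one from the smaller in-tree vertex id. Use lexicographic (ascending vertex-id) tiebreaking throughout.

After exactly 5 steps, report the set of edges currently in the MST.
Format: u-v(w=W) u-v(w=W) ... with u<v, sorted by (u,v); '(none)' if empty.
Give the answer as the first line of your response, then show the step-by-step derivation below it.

0-3(w=12) 1-4(w=11) 1-6(w=12) 2-3(w=8) 3-4(w=12)

step 1: add edge 1-4 (w=11); MST = {1-4(w=11)}
step 2: add edge 3-4 (w=12); MST = {1-4(w=11) 3-4(w=12)}
step 3: add edge 2-3 (w=8); MST = {1-4(w=11) 2-3(w=8) 3-4(w=12)}
step 4: add edge 0-3 (w=12); MST = {0-3(w=12) 1-4(w=11) 2-3(w=8) 3-4(w=12)}
step 5: add edge 1-6 (w=12); MST = {0-3(w=12) 1-4(w=11) 1-6(w=12) 2-3(w=8) 3-4(w=12)}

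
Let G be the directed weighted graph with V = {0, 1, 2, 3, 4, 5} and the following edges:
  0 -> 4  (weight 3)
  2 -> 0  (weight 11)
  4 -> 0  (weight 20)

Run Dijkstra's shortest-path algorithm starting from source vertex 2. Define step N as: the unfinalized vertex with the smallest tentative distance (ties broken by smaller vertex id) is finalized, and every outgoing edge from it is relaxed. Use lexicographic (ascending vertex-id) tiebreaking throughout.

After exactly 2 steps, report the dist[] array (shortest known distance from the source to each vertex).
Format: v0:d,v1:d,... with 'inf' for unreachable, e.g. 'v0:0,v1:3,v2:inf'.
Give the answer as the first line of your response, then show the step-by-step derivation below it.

v0:11,v1:inf,v2:0,v3:inf,v4:14,v5:inf

step 1: dist = v0:11,v1:inf,v2:0,v3:inf,v4:inf,v5:inf
step 2: dist = v0:11,v1:inf,v2:0,v3:inf,v4:14,v5:inf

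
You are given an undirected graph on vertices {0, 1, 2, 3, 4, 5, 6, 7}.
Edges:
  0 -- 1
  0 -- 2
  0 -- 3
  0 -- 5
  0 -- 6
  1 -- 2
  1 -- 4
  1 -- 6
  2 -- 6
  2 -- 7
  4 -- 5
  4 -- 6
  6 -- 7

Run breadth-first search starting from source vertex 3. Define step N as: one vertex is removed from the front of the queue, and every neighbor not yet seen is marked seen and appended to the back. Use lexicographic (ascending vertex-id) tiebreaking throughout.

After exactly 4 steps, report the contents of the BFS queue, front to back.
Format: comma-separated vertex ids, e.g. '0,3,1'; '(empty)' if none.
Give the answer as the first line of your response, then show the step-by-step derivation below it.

5,6,4,7

step 1: dequeue 3; queue=[0]; order=3
step 2: dequeue 0; queue=[1,2,5,6]; order=3,0
step 3: dequeue 1; queue=[2,5,6,4]; order=3,0,1
step 4: dequeue 2; queue=[5,6,4,7]; order=3,0,1,2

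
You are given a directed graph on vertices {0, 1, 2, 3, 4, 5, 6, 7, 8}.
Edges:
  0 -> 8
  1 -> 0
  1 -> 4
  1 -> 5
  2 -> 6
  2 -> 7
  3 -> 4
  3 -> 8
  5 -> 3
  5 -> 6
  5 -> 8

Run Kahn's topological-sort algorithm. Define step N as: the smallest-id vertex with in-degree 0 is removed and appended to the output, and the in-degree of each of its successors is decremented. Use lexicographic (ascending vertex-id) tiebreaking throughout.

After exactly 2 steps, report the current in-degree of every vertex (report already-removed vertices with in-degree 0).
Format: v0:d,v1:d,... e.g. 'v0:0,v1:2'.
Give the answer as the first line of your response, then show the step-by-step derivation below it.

v0:0,v1:0,v2:0,v3:1,v4:1,v5:0,v6:2,v7:1,v8:2

step 1: output 1; order=[1]; indeg=(0,0,0,1,1,0,2,1,3)
step 2: output 0; order=[1,0]; indeg=(0,0,0,1,1,0,2,1,2)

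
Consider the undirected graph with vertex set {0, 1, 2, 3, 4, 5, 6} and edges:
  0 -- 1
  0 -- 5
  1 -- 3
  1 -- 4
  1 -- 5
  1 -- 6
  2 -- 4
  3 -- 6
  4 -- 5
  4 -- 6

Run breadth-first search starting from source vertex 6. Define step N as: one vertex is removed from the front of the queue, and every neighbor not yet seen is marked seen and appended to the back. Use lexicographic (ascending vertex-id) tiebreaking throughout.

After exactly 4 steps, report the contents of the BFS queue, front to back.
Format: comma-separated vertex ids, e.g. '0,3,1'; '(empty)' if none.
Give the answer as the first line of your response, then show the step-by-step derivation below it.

0,5,2

step 1: dequeue 6; queue=[1,3,4]; order=6
step 2: dequeue 1; queue=[3,4,0,5]; order=6,1
step 3: dequeue 3; queue=[4,0,5]; order=6,1,3
step 4: dequeue 4; queue=[0,5,2]; order=6,1,3,4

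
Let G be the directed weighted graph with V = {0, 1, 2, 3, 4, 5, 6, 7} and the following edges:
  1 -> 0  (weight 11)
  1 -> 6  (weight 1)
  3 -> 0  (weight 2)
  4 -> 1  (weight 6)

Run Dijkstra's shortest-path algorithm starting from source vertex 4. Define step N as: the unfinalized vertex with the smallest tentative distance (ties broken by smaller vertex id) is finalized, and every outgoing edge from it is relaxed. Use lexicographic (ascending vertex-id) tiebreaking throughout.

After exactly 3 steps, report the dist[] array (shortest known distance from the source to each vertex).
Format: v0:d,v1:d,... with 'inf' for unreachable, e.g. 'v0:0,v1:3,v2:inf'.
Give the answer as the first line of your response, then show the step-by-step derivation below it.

v0:17,v1:6,v2:inf,v3:inf,v4:0,v5:inf,v6:7,v7:inf

step 1: dist = v0:inf,v1:6,v2:inf,v3:inf,v4:0,v5:inf,v6:inf,v7:inf
step 2: dist = v0:17,v1:6,v2:inf,v3:inf,v4:0,v5:inf,v6:7,v7:inf
step 3: dist = v0:17,v1:6,v2:inf,v3:inf,v4:0,v5:inf,v6:7,v7:inf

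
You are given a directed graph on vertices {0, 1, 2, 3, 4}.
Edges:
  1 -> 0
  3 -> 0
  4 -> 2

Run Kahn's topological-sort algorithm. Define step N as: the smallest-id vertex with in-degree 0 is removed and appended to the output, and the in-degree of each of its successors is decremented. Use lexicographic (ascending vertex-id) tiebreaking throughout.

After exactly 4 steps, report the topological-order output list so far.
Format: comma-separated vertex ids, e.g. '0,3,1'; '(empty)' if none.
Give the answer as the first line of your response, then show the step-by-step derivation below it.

1,3,0,4

step 1: output 1; order=[1]; indeg=(1,0,1,0,0)
step 2: output 3; order=[1,3]; indeg=(0,0,1,0,0)
step 3: output 0; order=[1,3,0]; indeg=(0,0,1,0,0)
step 4: output 4; order=[1,3,0,4]; indeg=(0,0,0,0,0)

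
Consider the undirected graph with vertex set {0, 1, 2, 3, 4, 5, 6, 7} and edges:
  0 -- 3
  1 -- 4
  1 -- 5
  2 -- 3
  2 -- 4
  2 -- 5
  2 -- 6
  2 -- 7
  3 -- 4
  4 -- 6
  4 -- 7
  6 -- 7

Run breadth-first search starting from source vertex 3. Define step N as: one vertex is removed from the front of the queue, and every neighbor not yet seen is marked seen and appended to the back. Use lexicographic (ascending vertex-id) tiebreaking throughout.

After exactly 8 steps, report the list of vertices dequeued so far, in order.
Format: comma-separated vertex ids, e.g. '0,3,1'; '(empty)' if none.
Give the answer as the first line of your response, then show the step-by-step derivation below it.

3,0,2,4,5,6,7,1

step 1: dequeue 3; queue=[0,2,4]; order=3
step 2: dequeue 0; queue=[2,4]; order=3,0
step 3: dequeue 2; queue=[4,5,6,7]; order=3,0,2
step 4: dequeue 4; queue=[5,6,7,1]; order=3,0,2,4
step 5: dequeue 5; queue=[6,7,1]; order=3,0,2,4,5
step 6: dequeue 6; queue=[7,1]; order=3,0,2,4,5,6
step 7: dequeue 7; queue=[1]; order=3,0,2,4,5,6,7
step 8: dequeue 1; queue=[(empty)]; order=3,0,2,4,5,6,7,1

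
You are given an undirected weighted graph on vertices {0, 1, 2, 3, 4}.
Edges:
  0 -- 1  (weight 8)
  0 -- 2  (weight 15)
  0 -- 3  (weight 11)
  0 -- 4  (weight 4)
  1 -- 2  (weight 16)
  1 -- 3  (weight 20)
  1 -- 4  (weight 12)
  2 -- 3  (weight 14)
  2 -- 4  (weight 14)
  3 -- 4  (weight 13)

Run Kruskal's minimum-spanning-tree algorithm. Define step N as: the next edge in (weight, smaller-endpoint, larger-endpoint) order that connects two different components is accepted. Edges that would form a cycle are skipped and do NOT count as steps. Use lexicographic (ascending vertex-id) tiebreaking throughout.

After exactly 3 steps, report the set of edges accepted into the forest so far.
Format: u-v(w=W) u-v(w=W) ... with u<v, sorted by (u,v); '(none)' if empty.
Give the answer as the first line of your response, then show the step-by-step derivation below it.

0-1(w=8) 0-3(w=11) 0-4(w=4)

step 1: add edge 0-4 (w=4); MST = {0-4(w=4)}
step 2: add edge 0-1 (w=8); MST = {0-1(w=8) 0-4(w=4)}
step 3: add edge 0-3 (w=11); MST = {0-1(w=8) 0-3(w=11) 0-4(w=4)}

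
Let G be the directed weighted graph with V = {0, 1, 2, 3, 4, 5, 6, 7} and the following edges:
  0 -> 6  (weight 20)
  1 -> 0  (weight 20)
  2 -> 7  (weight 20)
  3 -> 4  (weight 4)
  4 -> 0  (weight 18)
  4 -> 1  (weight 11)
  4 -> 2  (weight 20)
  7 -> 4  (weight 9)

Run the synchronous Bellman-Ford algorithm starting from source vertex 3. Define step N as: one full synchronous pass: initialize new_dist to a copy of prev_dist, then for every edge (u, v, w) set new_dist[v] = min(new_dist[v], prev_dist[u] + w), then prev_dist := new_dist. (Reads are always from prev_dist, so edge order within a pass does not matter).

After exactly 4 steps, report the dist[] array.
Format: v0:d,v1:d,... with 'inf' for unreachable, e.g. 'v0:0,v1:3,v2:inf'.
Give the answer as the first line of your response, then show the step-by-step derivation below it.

v0:22,v1:15,v2:24,v3:0,v4:4,v5:inf,v6:42,v7:44

step 1: dist = v0:inf,v1:inf,v2:inf,v3:0,v4:4,v5:inf,v6:inf,v7:inf
step 2: dist = v0:22,v1:15,v2:24,v3:0,v4:4,v5:inf,v6:inf,v7:inf
step 3: dist = v0:22,v1:15,v2:24,v3:0,v4:4,v5:inf,v6:42,v7:44
step 4: dist = v0:22,v1:15,v2:24,v3:0,v4:4,v5:inf,v6:42,v7:44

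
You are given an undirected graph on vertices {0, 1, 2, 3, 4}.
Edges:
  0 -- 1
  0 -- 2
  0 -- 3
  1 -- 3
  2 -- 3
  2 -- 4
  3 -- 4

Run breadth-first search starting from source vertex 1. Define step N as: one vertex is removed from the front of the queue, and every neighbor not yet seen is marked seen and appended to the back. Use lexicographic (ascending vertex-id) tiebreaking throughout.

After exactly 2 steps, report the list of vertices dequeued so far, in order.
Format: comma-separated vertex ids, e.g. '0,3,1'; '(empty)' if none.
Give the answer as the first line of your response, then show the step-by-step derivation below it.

1,0

step 1: dequeue 1; queue=[0,3]; order=1
step 2: dequeue 0; queue=[3,2]; order=1,0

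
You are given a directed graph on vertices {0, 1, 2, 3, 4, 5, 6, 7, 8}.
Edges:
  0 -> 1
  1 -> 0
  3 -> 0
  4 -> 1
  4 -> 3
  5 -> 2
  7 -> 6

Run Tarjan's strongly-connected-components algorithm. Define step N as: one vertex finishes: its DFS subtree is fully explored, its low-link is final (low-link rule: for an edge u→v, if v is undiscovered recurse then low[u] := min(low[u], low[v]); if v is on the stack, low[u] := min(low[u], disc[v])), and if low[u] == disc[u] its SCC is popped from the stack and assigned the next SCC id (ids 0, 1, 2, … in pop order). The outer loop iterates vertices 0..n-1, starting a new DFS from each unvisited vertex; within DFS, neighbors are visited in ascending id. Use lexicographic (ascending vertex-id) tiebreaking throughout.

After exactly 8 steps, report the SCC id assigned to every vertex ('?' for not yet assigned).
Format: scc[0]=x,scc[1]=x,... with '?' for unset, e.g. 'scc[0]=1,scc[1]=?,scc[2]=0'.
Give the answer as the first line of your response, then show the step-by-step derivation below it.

scc[0]=0,scc[1]=0,scc[2]=1,scc[3]=2,scc[4]=3,scc[5]=4,scc[6]=5,scc[7]=6,scc[8]=?

step 1: low=(low[0]=0,low[1]=0,low[2]=?,low[3]=?,low[4]=?,low[5]=?,low[6]=?,low[7]=?,low[8]=?); scc=(scc[0]=?,scc[1]=?,scc[2]=?,scc[3]=?,scc[4]=?,scc[5]=?,scc[6]=?,scc[7]=?,scc[8]=?)
step 2: low=(low[0]=0,low[1]=0,low[2]=?,low[3]=?,low[4]=?,low[5]=?,low[6]=?,low[7]=?,low[8]=?); scc=(scc[0]=0,scc[1]=0,scc[2]=?,scc[3]=?,scc[4]=?,scc[5]=?,scc[6]=?,scc[7]=?,scc[8]=?)
step 3: low=(low[0]=0,low[1]=0,low[2]=2,low[3]=?,low[4]=?,low[5]=?,low[6]=?,low[7]=?,low[8]=?); scc=(scc[0]=0,scc[1]=0,scc[2]=1,scc[3]=?,scc[4]=?,scc[5]=?,scc[6]=?,scc[7]=?,scc[8]=?)
step 4: low=(low[0]=0,low[1]=0,low[2]=2,low[3]=3,low[4]=?,low[5]=?,low[6]=?,low[7]=?,low[8]=?); scc=(scc[0]=0,scc[1]=0,scc[2]=1,scc[3]=2,scc[4]=?,scc[5]=?,scc[6]=?,scc[7]=?,scc[8]=?)
step 5: low=(low[0]=0,low[1]=0,low[2]=2,low[3]=3,low[4]=4,low[5]=?,low[6]=?,low[7]=?,low[8]=?); scc=(scc[0]=0,scc[1]=0,scc[2]=1,scc[3]=2,scc[4]=3,scc[5]=?,scc[6]=?,scc[7]=?,scc[8]=?)
step 6: low=(low[0]=0,low[1]=0,low[2]=2,low[3]=3,low[4]=4,low[5]=5,low[6]=?,low[7]=?,low[8]=?); scc=(scc[0]=0,scc[1]=0,scc[2]=1,scc[3]=2,scc[4]=3,scc[5]=4,scc[6]=?,scc[7]=?,scc[8]=?)
step 7: low=(low[0]=0,low[1]=0,low[2]=2,low[3]=3,low[4]=4,low[5]=5,low[6]=6,low[7]=?,low[8]=?); scc=(scc[0]=0,scc[1]=0,scc[2]=1,scc[3]=2,scc[4]=3,scc[5]=4,scc[6]=5,scc[7]=?,scc[8]=?)
step 8: low=(low[0]=0,low[1]=0,low[2]=2,low[3]=3,low[4]=4,low[5]=5,low[6]=6,low[7]=7,low[8]=?); scc=(scc[0]=0,scc[1]=0,scc[2]=1,scc[3]=2,scc[4]=3,scc[5]=4,scc[6]=5,scc[7]=6,scc[8]=?)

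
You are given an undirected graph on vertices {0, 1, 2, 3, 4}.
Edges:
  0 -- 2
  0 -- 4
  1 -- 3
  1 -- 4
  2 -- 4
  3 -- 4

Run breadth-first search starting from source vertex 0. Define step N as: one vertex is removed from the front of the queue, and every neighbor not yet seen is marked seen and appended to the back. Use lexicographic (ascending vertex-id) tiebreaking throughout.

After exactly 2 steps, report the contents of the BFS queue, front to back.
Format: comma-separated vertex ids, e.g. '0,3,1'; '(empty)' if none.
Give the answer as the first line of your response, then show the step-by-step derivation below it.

4

step 1: dequeue 0; queue=[2,4]; order=0
step 2: dequeue 2; queue=[4]; order=0,2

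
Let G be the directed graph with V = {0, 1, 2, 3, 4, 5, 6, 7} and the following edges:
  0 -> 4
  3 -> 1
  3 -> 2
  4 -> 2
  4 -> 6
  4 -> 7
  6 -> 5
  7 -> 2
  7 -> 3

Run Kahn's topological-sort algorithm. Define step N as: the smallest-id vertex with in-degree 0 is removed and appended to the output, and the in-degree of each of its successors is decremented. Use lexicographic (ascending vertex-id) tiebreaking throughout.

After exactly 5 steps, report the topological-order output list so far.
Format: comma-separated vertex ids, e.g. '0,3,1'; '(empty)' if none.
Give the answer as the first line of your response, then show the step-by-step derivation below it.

0,4,6,5,7

step 1: output 0; order=[0]; indeg=(0,1,3,1,0,1,1,1)
step 2: output 4; order=[0,4]; indeg=(0,1,2,1,0,1,0,0)
step 3: output 6; order=[0,4,6]; indeg=(0,1,2,1,0,0,0,0)
step 4: output 5; order=[0,4,6,5]; indeg=(0,1,2,1,0,0,0,0)
step 5: output 7; order=[0,4,6,5,7]; indeg=(0,1,1,0,0,0,0,0)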